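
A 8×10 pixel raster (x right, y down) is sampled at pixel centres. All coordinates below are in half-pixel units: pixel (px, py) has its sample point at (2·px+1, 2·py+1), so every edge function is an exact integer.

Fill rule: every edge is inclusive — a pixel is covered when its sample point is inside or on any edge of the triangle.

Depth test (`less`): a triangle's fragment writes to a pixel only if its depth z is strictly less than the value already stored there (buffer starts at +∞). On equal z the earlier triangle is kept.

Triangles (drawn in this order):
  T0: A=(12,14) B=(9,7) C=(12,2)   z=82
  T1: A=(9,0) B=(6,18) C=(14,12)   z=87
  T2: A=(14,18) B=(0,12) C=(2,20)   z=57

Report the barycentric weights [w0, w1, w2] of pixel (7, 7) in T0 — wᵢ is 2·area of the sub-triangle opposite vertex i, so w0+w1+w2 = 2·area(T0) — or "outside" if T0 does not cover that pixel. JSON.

T0:
  2·area = 36
  edge (12, 14)→(9, 7): d=(-3,-7) inclusive
  edge (9, 7)→(12, 2): d=(3,-5) inclusive
  edge (12, 2)→(12, 14): d=(0,12) inclusive
    (5,2)@(11, 5): e=[20,4,12] → X
    (6,2)@(13, 5): e=[34,14,-12] → .
    (4,3)@(9, 7): e=[0,0,36] → X  [on edge]
    (6,3)@(13, 7): e=[28,20,-12] → .
    (4,4)@(9, 9): e=[-6,6,36] → .
    (5,4)@(11, 9): e=[8,16,12] → X
    (6,4)@(13, 9): e=[22,26,-12] → .
    (5,5)@(11, 11): e=[2,22,12] → X
    (6,5)@(13, 11): e=[16,32,-12] → .
    (5,6)@(11, 13): e=[-4,28,12] → .
    (1,8)@(3, 17): e=[-72,0,108] → .  [on edge]
  covered (5 px):
    . . . . . . . .
    . . . . . . . .
    . . . . . X . .
    . . . . X X . .
    . . . . . X . .
    . . . . . X . .
    . . . . . . . .
    . . . . . . . .
    . . . . . . . .
    . . . . . . . .
T1:
  2·area = 126  (B↔C swapped to make it positive)
  edge (9, 0)→(14, 12): d=(5,12) inclusive
  edge (14, 12)→(6, 18): d=(-8,6) inclusive
  edge (6, 18)→(9, 0): d=(3,-18) inclusive
    (4,0)@(9, 1): e=[5,118,3] → X
    (5,0)@(11, 1): e=[-19,106,39] → .
    (4,1)@(9, 3): e=[15,102,9] → X
    (5,1)@(11, 3): e=[-9,90,45] → .
    (4,2)@(9, 5): e=[25,86,15] → X
    (5,2)@(11, 5): e=[1,74,51] → X
    (6,2)@(13, 5): e=[-23,62,87] → .
    (4,3)@(9, 7): e=[35,70,21] → X
    (6,3)@(13, 7): e=[-13,46,93] → .
    (4,4)@(9, 9): e=[45,54,27] → X
    (6,4)@(13, 9): e=[-3,30,99] → .
    (4,5)@(9, 11): e=[55,38,33] → X
  covered (17 px):
    . . . . X . . .
    . . . . X . . .
    . . . . X X . .
    . . . . X X . .
    . . . . X X . .
    . . . . X X X .
    . . . X X X . .
    . . . X X . . .
    . . . X . . . .
    . . . . . . . .
T2:
  2·area = 100  (B↔C swapped to make it positive)
  edge (14, 18)→(2, 20): d=(-12,2) inclusive
  edge (2, 20)→(0, 12): d=(-2,-8) inclusive
  edge (0, 12)→(14, 18): d=(14,6) inclusive
    (0,6)@(1, 13): e=[86,6,8] → X
    (1,6)@(3, 13): e=[82,22,-4] → .
    (0,7)@(1, 15): e=[62,2,36] → X
    (1,7)@(3, 15): e=[58,18,24] → X
    (2,7)@(5, 15): e=[54,34,12] → X
    (3,7)@(7, 15): e=[50,50,0] → X  [on edge]
    (4,7)@(9, 15): e=[46,66,-12] → .
    (0,8)@(1, 17): e=[38,-2,64] → .
    (1,8)@(3, 17): e=[34,14,52] → X
    (4,8)@(9, 17): e=[22,62,16] → X
    (5,8)@(11, 17): e=[18,78,4] → X
    (6,8)@(13, 17): e=[14,94,-8] → .
  covered (13 px):
    . . . . . . . .
    . . . . . . . .
    . . . . . . . .
    . . . . . . . .
    . . . . . . . .
    . . . . . . . .
    X . . . . . . .
    X X X X . . . .
    . X X X X X . .
    . X X X . . . .

Answer: "outside"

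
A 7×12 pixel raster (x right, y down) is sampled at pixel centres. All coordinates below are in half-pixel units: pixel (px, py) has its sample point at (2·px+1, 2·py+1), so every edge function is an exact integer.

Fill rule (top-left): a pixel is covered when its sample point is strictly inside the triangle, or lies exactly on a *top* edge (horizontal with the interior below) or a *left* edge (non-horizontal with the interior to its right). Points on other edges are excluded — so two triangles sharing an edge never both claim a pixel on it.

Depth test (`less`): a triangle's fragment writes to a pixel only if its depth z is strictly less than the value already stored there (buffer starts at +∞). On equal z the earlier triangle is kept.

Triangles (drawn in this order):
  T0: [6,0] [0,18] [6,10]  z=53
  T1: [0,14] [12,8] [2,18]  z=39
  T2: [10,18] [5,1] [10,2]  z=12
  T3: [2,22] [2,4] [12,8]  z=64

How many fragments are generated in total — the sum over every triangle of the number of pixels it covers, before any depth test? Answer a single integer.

T0:
  2·area = 60  (B↔C swapped to make it positive)
  edge (6, 0)→(6, 10): d=(0,10) right/bottom  bias=-1
  edge (6, 10)→(0, 18): d=(-6,8) right/bottom  bias=-1
  edge (0, 18)→(6, 0): d=(6,-18) top-left  bias=+0
    (2,1)@(5, 3): e=[10,50,0] → X  [on edge]
    (3,1)@(7, 3): e=[-10,34,36] → .
    (2,2)@(5, 5): e=[10,38,12] → X
    (3,2)@(7, 5): e=[-10,22,48] → .
    (2,3)@(5, 7): e=[10,26,24] → X
    (3,3)@(7, 7): e=[-10,10,60] → .
    (1,4)@(3, 9): e=[30,30,0] → X  [on edge]
    (3,4)@(7, 9): e=[-10,-2,72] → .
    (1,5)@(3, 11): e=[30,18,12] → X
    (3,5)@(7, 11): e=[-10,-14,84] → .
    (1,6)@(3, 13): e=[30,6,24] → X
    (2,6)@(5, 13): e=[10,-10,60] → .
    (0,7)@(1, 15): e=[50,10,0] → X  [on edge]
  covered (9 px):
    . . . . . . .
    . . X . . . .
    . . X . . . .
    . . X . . . .
    . X X . . . .
    . X X . . . .
    . X . . . . .
    X . . . . . .
    . . . . . . .
    . . . . . . .
    . . . . . . .
    . . . . . . .
T1:
  2·area = 60
  edge (0, 14)→(12, 8): d=(12,-6) top-left  bias=+0
  edge (12, 8)→(2, 18): d=(-10,10) right/bottom  bias=-1
  edge (2, 18)→(0, 14): d=(-2,-4) top-left  bias=+0
    (6,3)@(13, 7): e=[-6,0,66] → .  [on edge]
    (5,4)@(11, 9): e=[6,0,54] → .  [on edge]
    (3,5)@(7, 11): e=[6,20,34] → X
    (4,5)@(9, 11): e=[18,0,42] → .  [on edge]
    (1,6)@(3, 13): e=[6,40,14] → X
    (2,6)@(5, 13): e=[18,20,22] → X
    (3,6)@(7, 13): e=[30,0,30] → .  [on edge]
    (0,7)@(1, 15): e=[18,40,2] → X
    (2,7)@(5, 15): e=[42,0,18] → .  [on edge]
    (0,8)@(1, 17): e=[42,20,-2] → .
    (1,8)@(3, 17): e=[54,0,6] → .  [on edge]
    (0,9)@(1, 19): e=[66,0,-6] → .  [on edge]
  covered (5 px):
    . . . . . . .
    . . . . . . .
    . . . . . . .
    . . . . . . .
    . . . . . . .
    . . . X . . .
    . X X . . . .
    X X . . . . .
    . . . . . . .
    . . . . . . .
    . . . . . . .
    . . . . . . .
T2:
  2·area = 80
  edge (10, 18)→(5, 1): d=(-5,-17) top-left  bias=+0
  edge (5, 1)→(10, 2): d=(5,1) right/bottom  bias=-1
  edge (10, 2)→(10, 18): d=(0,16) right/bottom  bias=-1
    (2,0)@(5, 1): e=[0,0,80] → .  [on edge]
    (3,1)@(7, 3): e=[24,8,48] → X
    (4,1)@(9, 3): e=[58,6,16] → X
    (5,1)@(11, 3): e=[92,4,-16] → .
    (3,2)@(7, 5): e=[14,18,48] → X
    (5,2)@(11, 5): e=[82,14,-16] → .
    (3,3)@(7, 7): e=[4,28,48] → X
    (5,3)@(11, 7): e=[72,24,-16] → .
    (3,4)@(7, 9): e=[-6,38,48] → .
    (4,4)@(9, 9): e=[28,36,16] → X
    (5,4)@(11, 9): e=[62,34,-16] → .
    (4,5)@(9, 11): e=[18,46,16] → X
  covered (9 px):
    . . . . . . .
    . . . X X . .
    . . . X X . .
    . . . X X . .
    . . . . X . .
    . . . . X . .
    . . . . X . .
    . . . . . . .
    . . . . . . .
    . . . . . . .
    . . . . . . .
    . . . . . . .
T3:
  2·area = 180
  edge (2, 22)→(2, 4): d=(0,-18) top-left  bias=+0
  edge (2, 4)→(12, 8): d=(10,4) right/bottom  bias=-1
  edge (12, 8)→(2, 22): d=(-10,14) right/bottom  bias=-1
    (1,2)@(3, 5): e=[18,6,156] → X
    (2,2)@(5, 5): e=[54,-2,128] → .
    (1,3)@(3, 7): e=[18,26,136] → X
    (2,3)@(5, 7): e=[54,18,108] → X
    (3,3)@(7, 7): e=[90,10,80] → X
    (4,3)@(9, 7): e=[126,2,52] → X
    (5,3)@(11, 7): e=[162,-6,24] → .
    (1,4)@(3, 9): e=[18,46,116] → X
    (5,4)@(11, 9): e=[162,14,4] → X
    (6,4)@(13, 9): e=[198,6,-24] → .
    (1,5)@(3, 11): e=[18,66,96] → X
    (5,5)@(11, 11): e=[162,34,-16] → .
    (3,7)@(7, 15): e=[90,90,0] → .  [on edge]
  covered (22 px):
    . . . . . . .
    . . . . . . .
    . X . . . . .
    . X X X X . .
    . X X X X X .
    . X X X X . .
    . X X X . . .
    . X X . . . .
    . X X . . . .
    . X . . . . .
    . . . . . . .
    . . . . . . .

Answer: 45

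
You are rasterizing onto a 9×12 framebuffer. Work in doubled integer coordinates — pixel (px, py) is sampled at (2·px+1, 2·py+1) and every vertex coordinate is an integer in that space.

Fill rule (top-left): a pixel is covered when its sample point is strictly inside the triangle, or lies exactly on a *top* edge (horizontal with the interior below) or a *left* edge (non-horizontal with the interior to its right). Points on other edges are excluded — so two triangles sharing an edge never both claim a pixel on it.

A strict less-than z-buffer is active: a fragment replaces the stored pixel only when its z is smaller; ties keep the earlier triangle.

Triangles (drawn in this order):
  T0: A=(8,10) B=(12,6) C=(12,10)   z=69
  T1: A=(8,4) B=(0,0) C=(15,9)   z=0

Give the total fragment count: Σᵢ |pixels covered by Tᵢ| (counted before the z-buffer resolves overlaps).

T0:
  2·area = 16
  edge (8, 10)→(12, 6): d=(4,-4) top-left  bias=+0
  edge (12, 6)→(12, 10): d=(0,4) right/bottom  bias=-1
  edge (12, 10)→(8, 10): d=(-4,0) right/bottom  bias=-1
    (8,0)@(17, 1): e=[0,-20,36] → .  [on edge]
    (7,1)@(15, 3): e=[0,-12,28] → .  [on edge]
    (6,2)@(13, 5): e=[0,-4,20] → .  [on edge]
    (5,3)@(11, 7): e=[0,4,12] → X  [on edge]
    (6,3)@(13, 7): e=[8,-4,12] → .
    (4,4)@(9, 9): e=[0,12,4] → X  [on edge]
    (6,4)@(13, 9): e=[16,-4,4] → .
    (3,5)@(7, 11): e=[0,20,-4] → .  [on edge]
    (4,5)@(9, 11): e=[8,12,-4] → .
    (5,5)@(11, 11): e=[16,4,-4] → .
    (2,6)@(5, 13): e=[0,28,-12] → .  [on edge]
    (1,7)@(3, 15): e=[0,36,-20] → .  [on edge]
    (0,8)@(1, 17): e=[0,44,-28] → .  [on edge]
  covered (3 px):
    . . . . . . . . .
    . . . . . . . . .
    . . . . . . . . .
    . . . . . X . . .
    . . . . X X . . .
    . . . . . . . . .
    . . . . . . . . .
    . . . . . . . . .
    . . . . . . . . .
    . . . . . . . . .
    . . . . . . . . .
    . . . . . . . . .
T1:
  2·area = 12  (B↔C swapped to make it positive)
  edge (8, 4)→(15, 9): d=(7,5) right/bottom  bias=-1
  edge (15, 9)→(0, 0): d=(-15,-9) top-left  bias=+0
  edge (0, 0)→(8, 4): d=(8,4) right/bottom  bias=-1
    (2,1)@(5, 3): e=[8,0,4] → X  [on edge]
    (3,1)@(7, 3): e=[-2,18,-4] → .
    (2,2)@(5, 5): e=[22,-30,20] → .
    (4,2)@(9, 5): e=[2,6,4] → X
    (5,2)@(11, 5): e=[-8,24,-4] → .
    (4,3)@(9, 7): e=[16,-24,20] → .
    (7,4)@(15, 9): e=[0,0,12] → .  [on edge]
  covered (2 px):
    . . . . . . . . .
    . . X . . . . . .
    . . . . X . . . .
    . . . . . . . . .
    . . . . . . . . .
    . . . . . . . . .
    . . . . . . . . .
    . . . . . . . . .
    . . . . . . . . .
    . . . . . . . . .
    . . . . . . . . .
    . . . . . . . . .

Answer: 5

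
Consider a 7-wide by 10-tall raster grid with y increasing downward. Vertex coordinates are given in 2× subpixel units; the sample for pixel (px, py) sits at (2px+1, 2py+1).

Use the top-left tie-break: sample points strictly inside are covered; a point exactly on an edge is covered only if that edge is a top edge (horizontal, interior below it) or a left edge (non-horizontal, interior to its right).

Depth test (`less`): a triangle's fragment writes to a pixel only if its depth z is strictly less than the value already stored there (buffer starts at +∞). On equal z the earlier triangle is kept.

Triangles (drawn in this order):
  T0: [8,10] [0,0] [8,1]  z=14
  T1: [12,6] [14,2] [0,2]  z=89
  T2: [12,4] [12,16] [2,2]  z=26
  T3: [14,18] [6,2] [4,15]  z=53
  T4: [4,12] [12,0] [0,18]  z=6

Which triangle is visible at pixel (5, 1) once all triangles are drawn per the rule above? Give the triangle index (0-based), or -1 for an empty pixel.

T0:
  2·area = 72
  edge (8, 10)→(0, 0): d=(-8,-10) top-left  bias=+0
  edge (0, 0)→(8, 1): d=(8,1) right/bottom  bias=-1
  edge (8, 1)→(8, 10): d=(0,9) right/bottom  bias=-1
    (0,0)@(1, 1): e=[2,7,63] → X
    (1,0)@(3, 1): e=[22,5,45] → X
    (2,0)@(5, 1): e=[42,3,27] → X
    (3,0)@(7, 1): e=[62,1,9] → X
    (4,0)@(9, 1): e=[82,-1,-9] → .
    (0,1)@(1, 3): e=[-14,23,63] → .
    (1,1)@(3, 3): e=[6,21,45] → X
    (4,1)@(9, 3): e=[66,15,-9] → .
    (1,2)@(3, 5): e=[-10,37,45] → .
    (2,2)@(5, 5): e=[10,35,27] → X
    (4,2)@(9, 5): e=[50,31,-9] → .
    (2,3)@(5, 7): e=[-6,51,27] → .
  covered (10 px):
    X X X X . . .
    . X X X . . .
    . . X X . . .
    . . . X . . .
    . . . . . . .
    . . . . . . .
    . . . . . . .
    . . . . . . .
    . . . . . . .
    . . . . . . .
T1:
  2·area = 56  (B↔C swapped to make it positive)
  edge (12, 6)→(0, 2): d=(-12,-4) top-left  bias=+0
  edge (0, 2)→(14, 2): d=(14,0) top-left  bias=+0
  edge (14, 2)→(12, 6): d=(-2,4) right/bottom  bias=-1
    (1,1)@(3, 3): e=[0,14,42] → X  [on edge]
    (2,1)@(5, 3): e=[8,14,34] → X
    (3,1)@(7, 3): e=[16,14,26] → X
    (4,1)@(9, 3): e=[24,14,18] → X
    (5,1)@(11, 3): e=[32,14,10] → X
    (6,1)@(13, 3): e=[40,14,2] → X
    (1,2)@(3, 5): e=[-24,42,38] → .
    (2,2)@(5, 5): e=[-16,42,30] → .
    (3,2)@(7, 5): e=[-8,42,22] → .
    (4,2)@(9, 5): e=[0,42,14] → X  [on edge]
    (6,2)@(13, 5): e=[16,42,-2] → .
    (4,3)@(9, 7): e=[-24,70,10] → .
  covered (8 px):
    . . . . . . .
    . X X X X X X
    . . . . X X .
    . . . . . . .
    . . . . . . .
    . . . . . . .
    . . . . . . .
    . . . . . . .
    . . . . . . .
    . . . . . . .
T2:
  2·area = 120
  edge (12, 4)→(12, 16): d=(0,12) right/bottom  bias=-1
  edge (12, 16)→(2, 2): d=(-10,-14) top-left  bias=+0
  edge (2, 2)→(12, 4): d=(10,2) right/bottom  bias=-1
    (1,1)@(3, 3): e=[108,4,8] → X
    (2,1)@(5, 3): e=[84,32,4] → X
    (3,1)@(7, 3): e=[60,60,0] → .  [on edge]
    (1,2)@(3, 5): e=[108,-16,28] → .
    (2,2)@(5, 5): e=[84,12,24] → X
    (3,2)@(7, 5): e=[60,40,20] → X
    (4,2)@(9, 5): e=[36,68,16] → X
    (5,2)@(11, 5): e=[12,96,12] → X
    (6,2)@(13, 5): e=[-12,124,8] → .
    (2,3)@(5, 7): e=[84,-8,44] → .
    (3,3)@(7, 7): e=[60,20,40] → X
    (6,3)@(13, 7): e=[-12,104,28] → .
    (3,4)@(7, 9): e=[60,0,60] → X  [on edge]
  covered (15 px):
    . . . . . . .
    . X X . . . .
    . . X X X X .
    . . . X X X .
    . . . X X X .
    . . . . X X .
    . . . . . X .
    . . . . . . .
    . . . . . . .
    . . . . . . .
T3:
  2·area = 136  (B↔C swapped to make it positive)
  edge (14, 18)→(4, 15): d=(-10,-3) top-left  bias=+0
  edge (4, 15)→(6, 2): d=(2,-13) top-left  bias=+0
  edge (6, 2)→(14, 18): d=(8,16) right/bottom  bias=-1
    (3,2)@(7, 5): e=[109,19,8] → X
    (4,2)@(9, 5): e=[115,45,-24] → .
    (3,3)@(7, 7): e=[89,23,24] → X
    (4,3)@(9, 7): e=[95,49,-8] → .
    (2,4)@(5, 9): e=[63,1,72] → X
    (4,4)@(9, 9): e=[75,53,8] → X
    (5,4)@(11, 9): e=[81,79,-24] → .
    (2,5)@(5, 11): e=[43,5,88] → X
    (5,5)@(11, 11): e=[61,83,-8] → .
    (2,6)@(5, 13): e=[23,9,104] → X
    (5,6)@(11, 13): e=[41,87,8] → X
    (6,6)@(13, 13): e=[47,113,-24] → .
  covered (18 px):
    . . . . . . .
    . . . . . . .
    . . . X . . .
    . . . X . . .
    . . X X X . .
    . . X X X . .
    . . X X X X .
    . . X X X X .
    . . . . . X X
    . . . . . . .
T4:
  degenerate (2·area = 0) — covers nothing

Z-buffer (winner per pixel, '.' = empty):
  0 0 0 0 . . .
  . 0 0 0 1 1 1
  . . 0 0 2 2 .
  . . . 0 2 2 .
  . . 3 2 2 2 .
  . . 3 3 2 2 .
  . . 3 3 3 2 .
  . . 3 3 3 3 .
  . . . . . 3 3
  . . . . . . .

Answer: 1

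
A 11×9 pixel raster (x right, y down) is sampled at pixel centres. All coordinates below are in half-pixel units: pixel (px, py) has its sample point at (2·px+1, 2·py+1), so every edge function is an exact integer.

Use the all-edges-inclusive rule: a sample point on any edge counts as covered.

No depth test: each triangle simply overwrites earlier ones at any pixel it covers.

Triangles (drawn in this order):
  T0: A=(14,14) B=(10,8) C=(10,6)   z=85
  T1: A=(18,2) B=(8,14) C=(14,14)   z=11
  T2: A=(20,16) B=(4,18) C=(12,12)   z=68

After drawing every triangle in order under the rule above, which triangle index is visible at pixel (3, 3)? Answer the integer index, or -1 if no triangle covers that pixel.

T0:
  2·area = 8
  edge (14, 14)→(10, 8): d=(-4,-6) inclusive
  edge (10, 8)→(10, 6): d=(0,-2) inclusive
  edge (10, 6)→(14, 14): d=(4,8) inclusive
    (5,4)@(11, 9): e=[2,2,4] → #
    (6,4)@(13, 9): e=[14,6,-12] → ·
    (5,5)@(11, 11): e=[-6,2,12] → ·
  covered (1 px):
    · · · · · · · · · · ·
    · · · · · · · · · · ·
    · · · · · · · · · · ·
    · · · · · · · · · · ·
    · · · · · # · · · · ·
    · · · · · · · · · · ·
    · · · · · · · · · · ·
    · · · · · · · · · · ·
    · · · · · · · · · · ·
T1:
  2·area = 72  (B↔C swapped to make it positive)
  edge (18, 2)→(14, 14): d=(-4,12) inclusive
  edge (14, 14)→(8, 14): d=(-6,0) inclusive
  edge (8, 14)→(18, 2): d=(10,-12) inclusive
    (8,2)@(17, 5): e=[0,54,18] → #  [on edge]
    (9,2)@(19, 5): e=[-24,54,42] → ·
    (7,3)@(15, 7): e=[16,42,14] → #
    (8,3)@(17, 7): e=[-8,42,38] → ·
    (6,4)@(13, 9): e=[32,30,10] → #
    (8,4)@(17, 9): e=[-16,30,58] → ·
    (5,5)@(11, 11): e=[48,18,6] → #
    (7,5)@(15, 11): e=[0,18,54] → #  [on edge]
    (8,5)@(17, 11): e=[-24,18,78] → ·
    (4,6)@(9, 13): e=[64,6,2] → #
    (7,6)@(15, 13): e=[-8,6,74] → ·
    (4,7)@(9, 15): e=[56,-6,22] → ·
    (6,8)@(13, 17): e=[0,-18,90] → ·  [on edge]
  covered (10 px):
    · · · · · · · · · · ·
    · · · · · · · · · · ·
    · · · · · · · · # · ·
    · · · · · · · # · · ·
    · · · · · · # # · · ·
    · · · · · # # # · · ·
    · · · · # # # · · · ·
    · · · · · · · · · · ·
    · · · · · · · · · · ·
T2:
  2·area = 80
  edge (20, 16)→(4, 18): d=(-16,2) inclusive
  edge (4, 18)→(12, 12): d=(8,-6) inclusive
  edge (12, 12)→(20, 16): d=(8,4) inclusive
    (5,6)@(11, 13): e=[66,2,12] → #
    (6,6)@(13, 13): e=[62,14,4] → #
    (7,6)@(15, 13): e=[58,26,-4] → ·
    (4,7)@(9, 15): e=[38,6,36] → #
    (7,7)@(15, 15): e=[26,42,12] → #
    (8,7)@(17, 15): e=[22,54,4] → #
    (9,7)@(19, 15): e=[18,66,-4] → ·
    (3,8)@(7, 17): e=[10,10,60] → #
    (6,8)@(13, 17): e=[-2,46,36] → ·
    (7,8)@(15, 17): e=[-6,58,28] → ·
    (8,8)@(17, 17): e=[-10,70,20] → ·
  covered (10 px):
    · · · · · · · · · · ·
    · · · · · · · · · · ·
    · · · · · · · · · · ·
    · · · · · · · · · · ·
    · · · · · · · · · · ·
    · · · · · · · · · · ·
    · · · · · # # · · · ·
    · · · · # # # # # · ·
    · · · # # # · · · · ·

Z-buffer (winner per pixel, '.' = empty):
  . . . . . . . . . . .
  . . . . . . . . . . .
  . . . . . . . . 1 . .
  . . . . . . . 1 . . .
  . . . . . 0 1 1 . . .
  . . . . . 1 1 1 . . .
  . . . . 1 2 2 . . . .
  . . . . 2 2 2 2 2 . .
  . . . 2 2 2 . . . . .

Result: -1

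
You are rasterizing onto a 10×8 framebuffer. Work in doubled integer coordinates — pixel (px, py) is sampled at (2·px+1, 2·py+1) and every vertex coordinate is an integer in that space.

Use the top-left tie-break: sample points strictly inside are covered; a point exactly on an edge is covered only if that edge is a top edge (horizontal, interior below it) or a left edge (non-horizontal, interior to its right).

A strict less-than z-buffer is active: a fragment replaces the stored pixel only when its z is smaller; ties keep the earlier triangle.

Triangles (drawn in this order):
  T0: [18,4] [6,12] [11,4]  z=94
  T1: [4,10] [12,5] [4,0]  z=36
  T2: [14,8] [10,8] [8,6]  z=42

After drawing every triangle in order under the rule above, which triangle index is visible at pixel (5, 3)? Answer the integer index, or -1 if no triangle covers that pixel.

T0:
  2·area = 56
  edge (18, 4)→(6, 12): d=(-12,8) right/bottom  bias=-1
  edge (6, 12)→(11, 4): d=(5,-8) top-left  bias=+0
  edge (11, 4)→(18, 4): d=(7,0) top-left  bias=+0
    (5,2)@(11, 5): e=[44,5,7] → █
    (6,2)@(13, 5): e=[28,21,7] → █
    (7,2)@(15, 5): e=[12,37,7] → █
    (8,2)@(17, 5): e=[-4,53,7] → ·
    (5,3)@(11, 7): e=[20,15,21] → █
    (7,3)@(15, 7): e=[-12,47,21] → ·
    (4,4)@(9, 9): e=[12,9,35] → █
    (5,4)@(11, 9): e=[-4,25,35] → ·
    (6,4)@(13, 9): e=[-20,41,35] → ·
    (3,5)@(7, 11): e=[4,3,49] → █
    (4,5)@(9, 11): e=[-12,19,49] → ·
    (3,6)@(7, 13): e=[-20,13,63] → ·
  covered (7 px):
    · · · · · · · · · ·
    · · · · · · · · · ·
    · · · · · █ █ █ · ·
    · · · · · █ █ · · ·
    · · · · █ · · · · ·
    · · · █ · · · · · ·
    · · · · · · · · · ·
    · · · · · · · · · ·
T1:
  2·area = 80  (B↔C swapped to make it positive)
  edge (4, 10)→(4, 0): d=(0,-10) top-left  bias=+0
  edge (4, 0)→(12, 5): d=(8,5) right/bottom  bias=-1
  edge (12, 5)→(4, 10): d=(-8,5) right/bottom  bias=-1
    (2,0)@(5, 1): e=[10,3,67] → █
    (3,0)@(7, 1): e=[30,-7,57] → ·
    (2,1)@(5, 3): e=[10,19,51] → █
    (3,1)@(7, 3): e=[30,9,41] → █
    (4,1)@(9, 3): e=[50,-1,31] → ·
    (2,2)@(5, 5): e=[10,35,35] → █
    (4,2)@(9, 5): e=[50,15,15] → █
    (5,2)@(11, 5): e=[70,5,5] → █
    (6,2)@(13, 5): e=[90,-5,-5] → ·
    (2,3)@(5, 7): e=[10,51,19] → █
    (4,3)@(9, 7): e=[50,31,-1] → ·
    (5,3)@(11, 7): e=[70,21,-11] → ·
  covered (10 px):
    · · █ · · · · · · ·
    · · █ █ · · · · · ·
    · · █ █ █ █ · · · ·
    · · █ █ · · · · · ·
    · · █ · · · · · · ·
    · · · · · · · · · ·
    · · · · · · · · · ·
    · · · · · · · · · ·
T2:
  2·area = 8
  edge (14, 8)→(10, 8): d=(-4,0) right/bottom  bias=-1
  edge (10, 8)→(8, 6): d=(-2,-2) top-left  bias=+0
  edge (8, 6)→(14, 8): d=(6,2) right/bottom  bias=-1
    (1,0)@(3, 1): e=[28,0,-20] → ·  [on edge]
    (2,1)@(5, 3): e=[20,0,-12] → ·  [on edge]
    (2,2)@(5, 5): e=[12,-4,0] → ·  [on edge]
    (3,2)@(7, 5): e=[12,0,-4] → ·  [on edge]
    (4,3)@(9, 7): e=[4,0,4] → █  [on edge]
    (5,3)@(11, 7): e=[4,4,0] → ·  [on edge]
    (4,4)@(9, 9): e=[-4,-4,16] → ·
    (5,4)@(11, 9): e=[-4,0,12] → ·  [on edge]
    (8,4)@(17, 9): e=[-4,12,0] → ·  [on edge]
    (6,5)@(13, 11): e=[-12,0,20] → ·  [on edge]
    (7,6)@(15, 13): e=[-20,0,28] → ·  [on edge]
    (8,7)@(17, 15): e=[-28,0,36] → ·  [on edge]
  covered (1 px):
    · · · · · · · · · ·
    · · · · · · · · · ·
    · · · · · · · · · ·
    · · · · █ · · · · ·
    · · · · · · · · · ·
    · · · · · · · · · ·
    · · · · · · · · · ·
    · · · · · · · · · ·

Z-buffer (winner per pixel, '.' = empty):
  . . 1 . . . . . . .
  . . 1 1 . . . . . .
  . . 1 1 1 1 0 0 . .
  . . 1 1 2 0 0 . . .
  . . 1 . 0 . . . . .
  . . . 0 . . . . . .
  . . . . . . . . . .
  . . . . . . . . . .

Answer: 0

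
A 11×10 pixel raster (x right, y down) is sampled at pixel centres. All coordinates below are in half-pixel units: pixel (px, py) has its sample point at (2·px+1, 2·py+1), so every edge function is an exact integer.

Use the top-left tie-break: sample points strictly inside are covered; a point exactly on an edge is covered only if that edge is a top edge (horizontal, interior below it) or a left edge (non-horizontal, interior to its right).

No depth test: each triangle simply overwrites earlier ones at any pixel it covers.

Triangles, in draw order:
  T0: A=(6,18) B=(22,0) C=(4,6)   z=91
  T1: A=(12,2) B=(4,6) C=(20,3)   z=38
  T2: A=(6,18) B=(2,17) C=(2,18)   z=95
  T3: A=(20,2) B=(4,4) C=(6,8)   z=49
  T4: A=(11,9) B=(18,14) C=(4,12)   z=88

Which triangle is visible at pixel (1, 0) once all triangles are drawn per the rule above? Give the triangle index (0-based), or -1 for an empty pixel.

T0:
  2·area = 228  (B↔C swapped to make it positive)
  edge (6, 18)→(4, 6): d=(-2,-12) top-left  bias=+0
  edge (4, 6)→(22, 0): d=(18,-6) top-left  bias=+0
  edge (22, 0)→(6, 18): d=(-16,18) right/bottom  bias=-1
    (9,0)@(19, 1): e=[190,0,38] → █  [on edge]
    (10,0)@(21, 1): e=[214,12,2] → █
    (6,1)@(13, 3): e=[114,0,114] → █  [on edge]
    (7,1)@(15, 3): e=[138,12,78] → █
    (8,1)@(17, 3): e=[162,24,42] → █
    (10,1)@(21, 3): e=[210,48,-30] → ·
    (3,2)@(7, 5): e=[38,0,190] → █  [on edge]
    (4,2)@(9, 5): e=[62,12,154] → █
    (5,2)@(11, 5): e=[86,24,118] → █
    (9,2)@(19, 5): e=[182,72,-26] → ·
    (0,3)@(1, 7): e=[-38,0,266] → ·  [on edge]
    (2,3)@(5, 7): e=[10,24,194] → █
  covered (30 px):
    · · · · · · · · · █ █
    · · · · · · █ █ █ █ ·
    · · · █ █ █ █ █ █ · ·
    · · █ █ █ █ █ █ · · ·
    · · █ █ █ █ █ · · · ·
    · · █ █ █ █ · · · · ·
    · · · █ █ · · · · · ·
    · · · █ · · · · · · ·
    · · · · · · · · · · ·
    · · · · · · · · · · ·
T1:
  2·area = 40  (B↔C swapped to make it positive)
  edge (12, 2)→(20, 3): d=(8,1) right/bottom  bias=-1
  edge (20, 3)→(4, 6): d=(-16,3) right/bottom  bias=-1
  edge (4, 6)→(12, 2): d=(8,-4) top-left  bias=+0
    (5,1)@(11, 3): e=[9,27,4] → █
    (6,1)@(13, 3): e=[7,21,12] → █
    (7,1)@(15, 3): e=[5,15,20] → █
    (8,1)@(17, 3): e=[3,9,28] → █
    (9,1)@(19, 3): e=[1,3,36] → █
    (10,1)@(21, 3): e=[-1,-3,44] → ·
    (3,2)@(7, 5): e=[29,7,4] → █
    (4,2)@(9, 5): e=[27,1,12] → █
    (5,2)@(11, 5): e=[25,-5,20] → ·
    (6,2)@(13, 5): e=[23,-11,28] → ·
    (7,2)@(15, 5): e=[21,-17,36] → ·
    (8,2)@(17, 5): e=[19,-23,44] → ·
  covered (7 px):
    · · · · · · · · · · ·
    · · · · · █ █ █ █ █ ·
    · · · █ █ · · · · · ·
    · · · · · · · · · · ·
    · · · · · · · · · · ·
    · · · · · · · · · · ·
    · · · · · · · · · · ·
    · · · · · · · · · · ·
    · · · · · · · · · · ·
    · · · · · · · · · · ·
T2:
  2·area = 4  (B↔C swapped to make it positive)
  edge (6, 18)→(2, 18): d=(-4,0) right/bottom  bias=-1
  edge (2, 18)→(2, 17): d=(0,-1) top-left  bias=+0
  edge (2, 17)→(6, 18): d=(4,1) right/bottom  bias=-1
  covered (0 px):
    · · · · · · · · · · ·
    · · · · · · · · · · ·
    · · · · · · · · · · ·
    · · · · · · · · · · ·
    · · · · · · · · · · ·
    · · · · · · · · · · ·
    · · · · · · · · · · ·
    · · · · · · · · · · ·
    · · · · · · · · · · ·
    · · · · · · · · · · ·
T3:
  2·area = 68  (B↔C swapped to make it positive)
  edge (20, 2)→(6, 8): d=(-14,6) right/bottom  bias=-1
  edge (6, 8)→(4, 4): d=(-2,-4) top-left  bias=+0
  edge (4, 4)→(20, 2): d=(16,-2) top-left  bias=+0
    (6,1)@(13, 3): e=[28,38,2] → █
    (7,1)@(15, 3): e=[16,46,6] → █
    (8,1)@(17, 3): e=[4,54,10] → █
    (9,1)@(19, 3): e=[-8,62,14] → ·
    (2,2)@(5, 5): e=[48,2,18] → █
    (3,2)@(7, 5): e=[36,10,22] → █
    (4,2)@(9, 5): e=[24,18,26] → █
    (5,2)@(11, 5): e=[12,26,30] → █
    (6,2)@(13, 5): e=[0,34,34] → ·  [on edge]
    (7,2)@(15, 5): e=[-12,42,38] → ·
    (8,2)@(17, 5): e=[-24,50,42] → ·
    (2,3)@(5, 7): e=[20,-2,50] → ·
  covered (8 px):
    · · · · · · · · · · ·
    · · · · · · █ █ █ · ·
    · · █ █ █ █ · · · · ·
    · · · █ · · · · · · ·
    · · · · · · · · · · ·
    · · · · · · · · · · ·
    · · · · · · · · · · ·
    · · · · · · · · · · ·
    · · · · · · · · · · ·
    · · · · · · · · · · ·
T4:
  2·area = 56
  edge (11, 9)→(18, 14): d=(7,5) right/bottom  bias=-1
  edge (18, 14)→(4, 12): d=(-14,-2) top-left  bias=+0
  edge (4, 12)→(11, 9): d=(7,-3) top-left  bias=+0
    (5,4)@(11, 9): e=[0,56,0] → ·  [on edge]
    (3,5)@(7, 11): e=[34,20,2] → █
    (4,5)@(9, 11): e=[24,24,8] → █
    (5,5)@(11, 11): e=[14,28,14] → █
    (6,5)@(13, 11): e=[4,32,20] → █
    (7,5)@(15, 11): e=[-6,36,26] → ·
    (3,6)@(7, 13): e=[48,-8,16] → ·
    (4,6)@(9, 13): e=[38,-4,22] → ·
    (5,6)@(11, 13): e=[28,0,28] → █  [on edge]
    (7,6)@(15, 13): e=[8,8,40] → █
    (8,6)@(17, 13): e=[-2,12,46] → ·
    (5,7)@(11, 15): e=[42,-28,42] → ·
  covered (7 px):
    · · · · · · · · · · ·
    · · · · · · · · · · ·
    · · · · · · · · · · ·
    · · · · · · · · · · ·
    · · · · · · · · · · ·
    · · · █ █ █ █ · · · ·
    · · · · · █ █ █ · · ·
    · · · · · · · · · · ·
    · · · · · · · · · · ·
    · · · · · · · · · · ·

Z-buffer (winner per pixel, '.' = empty):
  . . . . . . . . . 0 0
  . . . . . 1 3 3 3 1 .
  . . 3 3 3 3 0 0 0 . .
  . . 0 3 0 0 0 0 . . .
  . . 0 0 0 0 0 . . . .
  . . 0 4 4 4 4 . . . .
  . . . 0 0 4 4 4 . . .
  . . . 0 . . . . . . .
  . . . . . . . . . . .
  . . . . . . . . . . .

Result: -1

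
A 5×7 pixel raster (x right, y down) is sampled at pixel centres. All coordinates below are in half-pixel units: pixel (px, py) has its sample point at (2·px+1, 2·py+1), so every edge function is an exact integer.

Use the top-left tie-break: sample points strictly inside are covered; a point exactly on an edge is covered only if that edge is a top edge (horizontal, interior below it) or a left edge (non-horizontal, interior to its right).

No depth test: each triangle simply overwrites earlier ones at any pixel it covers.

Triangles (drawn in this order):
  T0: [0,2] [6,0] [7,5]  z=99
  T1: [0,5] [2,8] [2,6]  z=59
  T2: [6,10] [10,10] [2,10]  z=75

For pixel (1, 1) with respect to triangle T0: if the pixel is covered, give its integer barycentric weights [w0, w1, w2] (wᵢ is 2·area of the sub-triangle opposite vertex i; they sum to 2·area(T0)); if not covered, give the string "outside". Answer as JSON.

T0:
  2·area = 32
  edge (0, 2)→(6, 0): d=(6,-2) top-left  bias=+0
  edge (6, 0)→(7, 5): d=(1,5) right/bottom  bias=-1
  edge (7, 5)→(0, 2): d=(-7,-3) top-left  bias=+0
    (1,0)@(3, 1): e=[0,16,16] → X  [on edge]
    (2,0)@(5, 1): e=[4,6,22] → X
    (3,0)@(7, 1): e=[8,-4,28] → .
    (1,1)@(3, 3): e=[12,18,2] → X
    (3,1)@(7, 3): e=[20,-2,14] → .
    (1,2)@(3, 5): e=[24,20,-12] → .
    (2,2)@(5, 5): e=[28,10,-6] → .
    (3,2)@(7, 5): e=[32,0,0] → .  [on edge]
  covered (4 px):
    . X X . .
    . X X . .
    . . . . .
    . . . . .
    . . . . .
    . . . . .
    . . . . .
T1:
  2·area = 4  (B↔C swapped to make it positive)
  edge (0, 5)→(2, 6): d=(2,1) right/bottom  bias=-1
  edge (2, 6)→(2, 8): d=(0,2) right/bottom  bias=-1
  edge (2, 8)→(0, 5): d=(-2,-3) top-left  bias=+0
  covered (0 px):
    . . . . .
    . . . . .
    . . . . .
    . . . . .
    . . . . .
    . . . . .
    . . . . .
T2:
  degenerate (2·area = 0) — covers nothing

Final: [18,2,12]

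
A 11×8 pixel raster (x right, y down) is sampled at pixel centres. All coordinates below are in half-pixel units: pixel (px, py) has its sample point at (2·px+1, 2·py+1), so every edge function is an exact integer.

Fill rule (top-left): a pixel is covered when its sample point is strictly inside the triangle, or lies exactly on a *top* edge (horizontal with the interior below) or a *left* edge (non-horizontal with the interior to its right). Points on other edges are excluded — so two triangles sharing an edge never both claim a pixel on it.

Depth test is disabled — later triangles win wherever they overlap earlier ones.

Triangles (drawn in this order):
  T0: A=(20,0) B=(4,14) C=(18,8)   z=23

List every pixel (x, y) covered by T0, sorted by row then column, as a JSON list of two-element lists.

T0:
  2·area = 100  (B↔C swapped to make it positive)
  edge (20, 0)→(18, 8): d=(-2,8) right/bottom  bias=-1
  edge (18, 8)→(4, 14): d=(-14,6) right/bottom  bias=-1
  edge (4, 14)→(20, 0): d=(16,-14) top-left  bias=+0
    (9,0)@(19, 1): e=[6,92,2] → █
    (10,0)@(21, 1): e=[-10,80,30] → ·
    (8,1)@(17, 3): e=[18,76,6] → █
    (10,1)@(21, 3): e=[-14,52,62] → ·
    (7,2)@(15, 5): e=[30,60,10] → █
    (9,2)@(19, 5): e=[-2,36,66] → ·
    (6,3)@(13, 7): e=[42,44,14] → █
    (9,3)@(19, 7): e=[-6,8,98] → ·
    (5,4)@(11, 9): e=[54,28,18] → █
    (8,4)@(17, 9): e=[6,-8,102] → ·
    (4,5)@(9, 11): e=[66,12,22] → █
    (5,5)@(11, 11): e=[50,0,50] → ·  [on edge]
  covered (12 px):
    · · · · · · · · · █ ·
    · · · · · · · · █ █ ·
    · · · · · · · █ █ · ·
    · · · · · · █ █ █ · ·
    · · · · · █ █ █ · · ·
    · · · · █ · · · · · ·
    · · · · · · · · · · ·
    · · · · · · · · · · ·

Answer: [[9,0],[8,1],[9,1],[7,2],[8,2],[6,3],[7,3],[8,3],[5,4],[6,4],[7,4],[4,5]]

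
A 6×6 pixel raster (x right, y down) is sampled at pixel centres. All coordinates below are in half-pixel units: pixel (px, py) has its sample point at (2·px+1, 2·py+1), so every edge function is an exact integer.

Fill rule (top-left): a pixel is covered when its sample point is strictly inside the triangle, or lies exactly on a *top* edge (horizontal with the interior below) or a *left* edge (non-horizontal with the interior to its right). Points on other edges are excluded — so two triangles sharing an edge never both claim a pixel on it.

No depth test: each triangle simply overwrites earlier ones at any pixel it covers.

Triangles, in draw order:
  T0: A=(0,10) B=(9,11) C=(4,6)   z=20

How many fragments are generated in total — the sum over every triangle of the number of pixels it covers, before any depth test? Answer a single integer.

T0:
  2·area = 40  (B↔C swapped to make it positive)
  edge (0, 10)→(4, 6): d=(4,-4) top-left  bias=+0
  edge (4, 6)→(9, 11): d=(5,5) right/bottom  bias=-1
  edge (9, 11)→(0, 10): d=(-9,-1) top-left  bias=+0
    (4,0)@(9, 1): e=[0,-50,90] → .  [on edge]
    (0,1)@(1, 3): e=[-24,0,64] → .  [on edge]
    (3,1)@(7, 3): e=[0,-30,70] → .  [on edge]
    (1,2)@(3, 5): e=[-8,0,48] → .  [on edge]
    (2,2)@(5, 5): e=[0,-10,50] → .  [on edge]
    (1,3)@(3, 7): e=[0,10,30] → X  [on edge]
    (2,3)@(5, 7): e=[8,0,32] → .  [on edge]
    (0,4)@(1, 9): e=[0,30,10] → X  [on edge]
    (2,4)@(5, 9): e=[16,10,14] → X
    (3,4)@(7, 9): e=[24,0,16] → .  [on edge]
    (0,5)@(1, 11): e=[8,40,-8] → .
    (1,5)@(3, 11): e=[16,30,-6] → .
    (4,5)@(9, 11): e=[40,0,0] → .  [on edge]
  covered (4 px):
    . . . . . .
    . . . . . .
    . . . . . .
    . X . . . .
    X X X . . .
    . . . . . .

Result: 4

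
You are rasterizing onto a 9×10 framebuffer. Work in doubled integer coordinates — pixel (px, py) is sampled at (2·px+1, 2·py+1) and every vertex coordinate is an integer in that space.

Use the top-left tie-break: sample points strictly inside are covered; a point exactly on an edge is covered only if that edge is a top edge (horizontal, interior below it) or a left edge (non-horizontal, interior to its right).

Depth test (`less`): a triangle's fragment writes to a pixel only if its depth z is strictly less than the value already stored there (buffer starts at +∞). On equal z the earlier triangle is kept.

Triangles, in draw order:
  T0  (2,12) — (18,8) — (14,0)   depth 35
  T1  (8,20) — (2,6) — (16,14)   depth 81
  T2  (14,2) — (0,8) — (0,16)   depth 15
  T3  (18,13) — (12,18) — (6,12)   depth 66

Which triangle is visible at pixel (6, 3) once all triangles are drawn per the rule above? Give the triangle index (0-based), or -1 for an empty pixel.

T0:
  2·area = 144  (B↔C swapped to make it positive)
  edge (2, 12)→(14, 0): d=(12,-12) top-left  bias=+0
  edge (14, 0)→(18, 8): d=(4,8) right/bottom  bias=-1
  edge (18, 8)→(2, 12): d=(-16,4) right/bottom  bias=-1
    (6,0)@(13, 1): e=[0,12,132] → █  [on edge]
    (7,0)@(15, 1): e=[24,-4,124] → ·
    (5,1)@(11, 3): e=[0,36,108] → █  [on edge]
    (7,1)@(15, 3): e=[48,4,92] → █
    (8,1)@(17, 3): e=[72,-12,84] → ·
    (4,2)@(9, 5): e=[0,60,84] → █  [on edge]
    (8,2)@(17, 5): e=[96,-4,52] → ·
    (3,3)@(7, 7): e=[0,84,60] → █  [on edge]
    (8,3)@(17, 7): e=[120,4,20] → █
    (2,4)@(5, 9): e=[0,108,36] → █  [on edge]
    (7,4)@(15, 9): e=[120,28,-4] → ·
    (8,4)@(17, 9): e=[144,12,-12] → ·
    (1,5)@(3, 11): e=[0,132,12] → █  [on edge]
    (0,6)@(1, 13): e=[0,156,-12] → ·  [on edge]
  covered (21 px):
    · · · · · · █ · ·
    · · · · · █ █ █ ·
    · · · · █ █ █ █ ·
    · · · █ █ █ █ █ █
    · · █ █ █ █ █ · ·
    · █ █ · · · · · ·
    · · · · · · · · ·
    · · · · · · · · ·
    · · · · · · · · ·
    · · · · · · · · ·
T1:
  2·area = 148
  edge (8, 20)→(2, 6): d=(-6,-14) top-left  bias=+0
  edge (2, 6)→(16, 14): d=(14,8) right/bottom  bias=-1
  edge (16, 14)→(8, 20): d=(-8,6) right/bottom  bias=-1
    (1,3)@(3, 7): e=[8,6,134] → █
    (2,3)@(5, 7): e=[36,-10,122] → ·
    (1,4)@(3, 9): e=[-4,34,118] → ·
    (2,4)@(5, 9): e=[24,18,106] → █
    (3,4)@(7, 9): e=[52,2,94] → █
    (4,4)@(9, 9): e=[80,-14,82] → ·
    (2,5)@(5, 11): e=[12,46,90] → █
    (4,5)@(9, 11): e=[68,14,66] → █
    (5,5)@(11, 11): e=[96,-2,54] → ·
    (2,6)@(5, 13): e=[0,74,74] → █  [on edge]
    (5,6)@(11, 13): e=[84,26,38] → █
    (6,6)@(13, 13): e=[112,10,26] → █
  covered (19 px):
    · · · · · · · · ·
    · · · · · · · · ·
    · · · · · · · · ·
    · █ · · · · · · ·
    · · █ █ · · · · ·
    · · █ █ █ · · · ·
    · · █ █ █ █ █ · ·
    · · · █ █ █ █ · ·
    · · · █ █ █ · · ·
    · · · · █ · · · ·
T2:
  2·area = 112  (B↔C swapped to make it positive)
  edge (14, 2)→(0, 16): d=(-14,14) right/bottom  bias=-1
  edge (0, 16)→(0, 8): d=(0,-8) top-left  bias=+0
  edge (0, 8)→(14, 2): d=(14,-6) top-left  bias=+0
    (7,0)@(15, 1): e=[0,120,-8] → ·  [on edge]
    (6,1)@(13, 3): e=[0,104,8] → ·  [on edge]
    (3,2)@(7, 5): e=[56,56,0] → █  [on edge]
    (4,2)@(9, 5): e=[28,72,12] → █
    (5,2)@(11, 5): e=[0,88,24] → ·  [on edge]
    (1,3)@(3, 7): e=[84,24,4] → █
    (2,3)@(5, 7): e=[56,40,16] → █
    (4,3)@(9, 7): e=[0,72,40] → ·  [on edge]
    (0,4)@(1, 9): e=[84,8,20] → █
    (3,4)@(7, 9): e=[0,56,56] → ·  [on edge]
    (0,5)@(1, 11): e=[56,8,48] → █
    (2,5)@(5, 11): e=[0,40,72] → ·  [on edge]
    (1,6)@(3, 13): e=[0,24,88] → ·  [on edge]
    (0,7)@(1, 15): e=[0,8,104] → ·  [on edge]
  covered (11 px):
    · · · · · · · · ·
    · · · · · · · · ·
    · · · █ █ · · · ·
    · █ █ █ · · · · ·
    █ █ █ · · · · · ·
    █ █ · · · · · · ·
    █ · · · · · · · ·
    · · · · · · · · ·
    · · · · · · · · ·
    · · · · · · · · ·
T3:
  2·area = 66
  edge (18, 13)→(12, 18): d=(-6,5) right/bottom  bias=-1
  edge (12, 18)→(6, 12): d=(-6,-6) top-left  bias=+0
  edge (6, 12)→(18, 13): d=(12,1) right/bottom  bias=-1
    (0,3)@(1, 7): e=[121,0,-55] → ·  [on edge]
    (1,4)@(3, 9): e=[99,0,-33] → ·  [on edge]
    (2,5)@(5, 11): e=[77,0,-11] → ·  [on edge]
    (3,6)@(7, 13): e=[55,0,11] → █  [on edge]
    (4,6)@(9, 13): e=[45,12,9] → █
    (5,6)@(11, 13): e=[35,24,7] → █
    (6,6)@(13, 13): e=[25,36,5] → █
    (7,6)@(15, 13): e=[15,48,3] → █
    (8,6)@(17, 13): e=[5,60,1] → █
    (3,7)@(7, 15): e=[43,-12,35] → ·
    (4,7)@(9, 15): e=[33,0,33] → █  [on edge]
    (8,7)@(17, 15): e=[-7,48,25] → ·
    (5,8)@(11, 17): e=[11,0,55] → █  [on edge]
    (6,9)@(13, 19): e=[-11,0,77] → ·  [on edge]
  covered (12 px):
    · · · · · · · · ·
    · · · · · · · · ·
    · · · · · · · · ·
    · · · · · · · · ·
    · · · · · · · · ·
    · · · · · · · · ·
    · · · █ █ █ █ █ █
    · · · · █ █ █ █ ·
    · · · · · █ █ · ·
    · · · · · · · · ·

Z-buffer (winner per pixel, '.' = empty):
  . . . . . . 0 . .
  . . . . . 0 0 0 .
  . . . 2 2 0 0 0 .
  . 2 2 2 0 0 0 0 0
  2 2 2 0 0 0 0 . .
  2 2 0 1 1 . . . .
  2 . 1 3 3 3 3 3 3
  . . . 1 3 3 3 3 .
  . . . 1 1 3 3 . .
  . . . . 1 . . . .

Final: 0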